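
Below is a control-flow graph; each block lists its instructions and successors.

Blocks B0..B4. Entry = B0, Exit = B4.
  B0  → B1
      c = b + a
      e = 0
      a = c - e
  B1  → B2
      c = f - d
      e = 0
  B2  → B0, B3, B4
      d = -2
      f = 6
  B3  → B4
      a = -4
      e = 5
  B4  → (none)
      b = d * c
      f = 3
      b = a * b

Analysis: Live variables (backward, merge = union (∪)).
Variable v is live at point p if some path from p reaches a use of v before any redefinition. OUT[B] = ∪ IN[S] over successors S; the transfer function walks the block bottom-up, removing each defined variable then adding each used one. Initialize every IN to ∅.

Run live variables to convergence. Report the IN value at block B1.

Per-block solution:
  B0: | IN={a, b, d, f} | OUT={a, b, d, f}
  B1: | IN={a, b, d, f} | OUT={a, b, c}
  B2: | IN={a, b, c} | OUT={a, b, c, d, f}
  B3: | IN={c, d} | OUT={a, c, d}
  B4: | IN={a, c, d} | OUT={}

Merge at B1: OUT[B1] = IN[B2] = {a, b, c}
Applying B1's transfer function to that OUT value gives IN[B1] (row B1 above).

Answer: {a, b, d, f}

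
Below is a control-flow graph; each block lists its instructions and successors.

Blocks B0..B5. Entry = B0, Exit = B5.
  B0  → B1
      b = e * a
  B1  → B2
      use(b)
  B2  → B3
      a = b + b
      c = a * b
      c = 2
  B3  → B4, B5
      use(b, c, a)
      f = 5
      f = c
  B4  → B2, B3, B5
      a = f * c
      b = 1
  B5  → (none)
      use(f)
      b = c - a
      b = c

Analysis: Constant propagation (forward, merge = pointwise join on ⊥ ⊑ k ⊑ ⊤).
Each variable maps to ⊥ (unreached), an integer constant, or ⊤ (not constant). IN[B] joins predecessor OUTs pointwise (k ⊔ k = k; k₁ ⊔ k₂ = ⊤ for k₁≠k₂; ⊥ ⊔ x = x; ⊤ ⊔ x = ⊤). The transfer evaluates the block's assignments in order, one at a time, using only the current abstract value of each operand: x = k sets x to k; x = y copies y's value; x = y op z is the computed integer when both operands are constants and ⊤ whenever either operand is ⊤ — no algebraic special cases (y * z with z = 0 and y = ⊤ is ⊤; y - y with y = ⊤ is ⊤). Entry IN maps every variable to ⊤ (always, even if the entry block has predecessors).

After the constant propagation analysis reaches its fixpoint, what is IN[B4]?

Converged values:
  B0:   IN=(all ⊤)   OUT=(all ⊤)
  B1:   IN=(all ⊤)   OUT=(all ⊤)
  B2:   IN=(all ⊤)   OUT={c:2; rest ⊤}
  B3:   IN={c:2; rest ⊤}   OUT={c:2, f:2; rest ⊤}
  B4:   IN={c:2, f:2; rest ⊤}   OUT={a:4, b:1, c:2, f:2; rest ⊤}
  B5:   IN={c:2, f:2; rest ⊤}   OUT={b:2, c:2, f:2; rest ⊤}

Merge at B4: IN[B4] = OUT[B3] = {a: ⊤, b: ⊤, c: 2, d: ⊤, e: ⊤, f: 2}

Answer: {a: ⊤, b: ⊤, c: 2, d: ⊤, e: ⊤, f: 2}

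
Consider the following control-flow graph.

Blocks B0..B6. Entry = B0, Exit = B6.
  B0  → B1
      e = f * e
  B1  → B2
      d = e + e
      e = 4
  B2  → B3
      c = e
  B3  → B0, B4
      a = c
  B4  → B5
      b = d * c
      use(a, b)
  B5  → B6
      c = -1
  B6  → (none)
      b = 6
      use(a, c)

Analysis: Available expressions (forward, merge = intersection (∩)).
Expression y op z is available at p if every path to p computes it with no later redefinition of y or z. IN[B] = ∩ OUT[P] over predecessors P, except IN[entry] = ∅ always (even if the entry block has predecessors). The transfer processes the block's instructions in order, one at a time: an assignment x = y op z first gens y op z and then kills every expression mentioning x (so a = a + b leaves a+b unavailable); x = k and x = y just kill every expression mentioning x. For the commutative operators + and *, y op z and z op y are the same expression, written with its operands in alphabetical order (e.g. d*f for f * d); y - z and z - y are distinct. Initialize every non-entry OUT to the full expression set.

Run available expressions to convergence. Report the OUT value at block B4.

Converged values:
  B0: | IN={} | OUT={}
  B1: | IN={} | OUT={}
  B2: | IN={} | OUT={}
  B3: | IN={} | OUT={}
  B4: | IN={} | OUT={c*d}
  B5: | IN={c*d} | OUT={}
  B6: | IN={} | OUT={}

Merge at B4: IN[B4] = OUT[B3] = {}
Applying B4's transfer function to that IN value gives OUT[B4] (row B4 above).

Answer: {c*d}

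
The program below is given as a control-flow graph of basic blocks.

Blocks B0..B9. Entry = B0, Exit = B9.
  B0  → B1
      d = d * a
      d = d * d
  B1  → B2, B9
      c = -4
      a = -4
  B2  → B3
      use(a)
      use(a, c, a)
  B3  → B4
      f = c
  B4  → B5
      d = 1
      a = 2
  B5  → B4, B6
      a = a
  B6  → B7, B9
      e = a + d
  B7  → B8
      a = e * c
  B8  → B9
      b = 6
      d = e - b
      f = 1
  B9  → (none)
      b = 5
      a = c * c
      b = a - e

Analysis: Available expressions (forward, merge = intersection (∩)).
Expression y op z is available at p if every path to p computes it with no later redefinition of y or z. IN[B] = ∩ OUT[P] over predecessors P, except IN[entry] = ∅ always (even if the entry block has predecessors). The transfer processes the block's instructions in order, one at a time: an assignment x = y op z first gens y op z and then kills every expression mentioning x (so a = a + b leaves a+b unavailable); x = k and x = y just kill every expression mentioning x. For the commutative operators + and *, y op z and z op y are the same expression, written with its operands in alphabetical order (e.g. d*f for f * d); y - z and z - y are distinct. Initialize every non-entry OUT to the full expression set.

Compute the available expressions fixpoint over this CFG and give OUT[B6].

Answer: {a+d}

Trace:
Per-block solution:
  B0: | IN={} | OUT={}
  B1: | IN={} | OUT={}
  B2: | IN={} | OUT={}
  B3: | IN={} | OUT={}
  B4: | IN={} | OUT={}
  B5: | IN={} | OUT={}
  B6: | IN={} | OUT={a+d}
  B7: | IN={a+d} | OUT={c*e}
  B8: | IN={c*e} | OUT={c*e, e-b}
  B9: | IN={} | OUT={a-e, c*c}

Merge at B6: IN[B6] = OUT[B5] = {}
Applying B6's transfer function to that IN value gives OUT[B6] (row B6 above).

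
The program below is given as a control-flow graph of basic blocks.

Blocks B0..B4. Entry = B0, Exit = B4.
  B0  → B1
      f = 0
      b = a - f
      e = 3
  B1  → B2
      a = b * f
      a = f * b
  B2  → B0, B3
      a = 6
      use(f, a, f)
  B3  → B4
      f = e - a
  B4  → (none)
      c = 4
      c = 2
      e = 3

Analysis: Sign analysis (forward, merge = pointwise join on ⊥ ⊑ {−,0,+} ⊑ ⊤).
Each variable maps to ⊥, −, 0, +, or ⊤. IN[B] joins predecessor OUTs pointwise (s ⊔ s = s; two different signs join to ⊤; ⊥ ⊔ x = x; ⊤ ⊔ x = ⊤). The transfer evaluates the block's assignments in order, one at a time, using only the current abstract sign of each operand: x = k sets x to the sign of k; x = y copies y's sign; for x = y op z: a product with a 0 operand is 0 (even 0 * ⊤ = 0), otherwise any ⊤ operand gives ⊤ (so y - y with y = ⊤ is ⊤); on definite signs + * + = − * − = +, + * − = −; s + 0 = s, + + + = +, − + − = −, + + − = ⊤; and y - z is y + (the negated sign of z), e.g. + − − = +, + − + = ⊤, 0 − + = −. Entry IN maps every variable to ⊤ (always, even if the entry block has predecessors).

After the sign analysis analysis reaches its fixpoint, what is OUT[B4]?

Converged values:
  B0: | IN=(all ⊤) | OUT={e:+, f:0; rest ⊤}
  B1: | IN={e:+, f:0; rest ⊤} | OUT={a:0, e:+, f:0; rest ⊤}
  B2: | IN={a:0, e:+, f:0; rest ⊤} | OUT={a:+, e:+, f:0; rest ⊤}
  B3: | IN={a:+, e:+, f:0; rest ⊤} | OUT={a:+, e:+; rest ⊤}
  B4: | IN={a:+, e:+; rest ⊤} | OUT={a:+, c:+, e:+; rest ⊤}

Merge at B4: IN[B4] = OUT[B3] = {a: +, b: ⊤, c: ⊤, d: ⊤, e: +, f: ⊤}
Applying B4's transfer function to that IN value gives OUT[B4] (row B4 above).

Answer: {a: +, b: ⊤, c: +, d: ⊤, e: +, f: ⊤}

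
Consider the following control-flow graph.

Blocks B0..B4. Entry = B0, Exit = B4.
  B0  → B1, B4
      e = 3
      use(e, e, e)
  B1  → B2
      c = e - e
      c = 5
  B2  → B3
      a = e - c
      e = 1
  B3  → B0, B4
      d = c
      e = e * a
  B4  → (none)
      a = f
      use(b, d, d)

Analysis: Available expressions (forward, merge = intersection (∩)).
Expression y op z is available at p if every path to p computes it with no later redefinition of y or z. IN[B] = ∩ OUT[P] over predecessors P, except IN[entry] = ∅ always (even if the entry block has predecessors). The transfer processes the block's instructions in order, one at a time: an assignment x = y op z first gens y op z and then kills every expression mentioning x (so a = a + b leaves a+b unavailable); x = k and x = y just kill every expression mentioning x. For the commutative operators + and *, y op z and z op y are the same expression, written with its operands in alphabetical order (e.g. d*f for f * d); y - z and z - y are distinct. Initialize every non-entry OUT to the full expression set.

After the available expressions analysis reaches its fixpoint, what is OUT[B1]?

Fixpoint table:
  B0:  IN={}  OUT={}
  B1:  IN={}  OUT={e-e}
  B2:  IN={e-e}  OUT={}
  B3:  IN={}  OUT={}
  B4:  IN={}  OUT={}

Merge at B1: IN[B1] = OUT[B0] = {}
Applying B1's transfer function to that IN value gives OUT[B1] (row B1 above).

Answer: {e-e}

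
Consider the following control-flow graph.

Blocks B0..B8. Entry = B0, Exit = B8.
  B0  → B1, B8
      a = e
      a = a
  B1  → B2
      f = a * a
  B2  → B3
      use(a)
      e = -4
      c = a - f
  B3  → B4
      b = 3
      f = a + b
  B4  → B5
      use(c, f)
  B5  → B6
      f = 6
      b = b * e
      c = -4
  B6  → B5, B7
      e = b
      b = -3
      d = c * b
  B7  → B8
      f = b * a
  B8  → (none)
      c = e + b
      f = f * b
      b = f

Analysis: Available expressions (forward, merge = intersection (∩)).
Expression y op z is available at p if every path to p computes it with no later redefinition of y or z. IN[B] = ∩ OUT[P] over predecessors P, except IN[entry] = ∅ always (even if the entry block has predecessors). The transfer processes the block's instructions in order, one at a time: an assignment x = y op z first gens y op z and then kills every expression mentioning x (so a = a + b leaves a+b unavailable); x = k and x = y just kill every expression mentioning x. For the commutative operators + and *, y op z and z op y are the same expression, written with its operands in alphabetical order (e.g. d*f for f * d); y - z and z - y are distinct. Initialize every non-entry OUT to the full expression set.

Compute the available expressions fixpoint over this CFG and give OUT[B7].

Converged values:
  B0:   IN={}   OUT={}
  B1:   IN={}   OUT={a*a}
  B2:   IN={a*a}   OUT={a*a, a-f}
  B3:   IN={a*a, a-f}   OUT={a*a, a+b}
  B4:   IN={a*a, a+b}   OUT={a*a, a+b}
  B5:   IN={a*a}   OUT={a*a}
  B6:   IN={a*a}   OUT={a*a, b*c}
  B7:   IN={a*a, b*c}   OUT={a*a, a*b, b*c}
  B8:   IN={}   OUT={}

Merge at B7: IN[B7] = OUT[B6] = {a*a, b*c}
Applying B7's transfer function to that IN value gives OUT[B7] (row B7 above).

Answer: {a*a, a*b, b*c}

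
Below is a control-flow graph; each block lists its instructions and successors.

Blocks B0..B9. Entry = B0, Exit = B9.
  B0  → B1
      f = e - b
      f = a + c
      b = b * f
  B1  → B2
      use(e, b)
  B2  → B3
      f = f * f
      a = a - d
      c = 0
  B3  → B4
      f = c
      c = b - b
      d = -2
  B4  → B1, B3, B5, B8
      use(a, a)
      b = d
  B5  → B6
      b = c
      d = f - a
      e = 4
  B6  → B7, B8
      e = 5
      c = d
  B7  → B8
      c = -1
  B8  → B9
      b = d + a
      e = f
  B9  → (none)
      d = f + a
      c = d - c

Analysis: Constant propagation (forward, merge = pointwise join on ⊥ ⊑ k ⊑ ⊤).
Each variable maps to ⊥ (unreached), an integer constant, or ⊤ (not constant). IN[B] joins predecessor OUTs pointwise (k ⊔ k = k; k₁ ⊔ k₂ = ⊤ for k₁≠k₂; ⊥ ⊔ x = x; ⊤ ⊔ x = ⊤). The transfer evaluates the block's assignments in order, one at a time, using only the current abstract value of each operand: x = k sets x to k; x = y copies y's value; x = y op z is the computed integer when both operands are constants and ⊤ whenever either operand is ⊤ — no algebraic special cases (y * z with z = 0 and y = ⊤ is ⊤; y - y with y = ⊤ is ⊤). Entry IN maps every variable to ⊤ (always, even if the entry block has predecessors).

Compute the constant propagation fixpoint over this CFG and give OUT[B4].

Answer: {a: ⊤, b: -2, c: ⊤, d: -2, e: ⊤, f: ⊤}

Trace:
Fixpoint table:
  B0: | IN=(all ⊤) | OUT=(all ⊤)
  B1: | IN=(all ⊤) | OUT=(all ⊤)
  B2: | IN=(all ⊤) | OUT={c:0; rest ⊤}
  B3: | IN=(all ⊤) | OUT={d:-2; rest ⊤}
  B4: | IN={d:-2; rest ⊤} | OUT={b:-2, d:-2; rest ⊤}
  B5: | IN={b:-2, d:-2; rest ⊤} | OUT={e:4; rest ⊤}
  B6: | IN={e:4; rest ⊤} | OUT={e:5; rest ⊤}
  B7: | IN={e:5; rest ⊤} | OUT={c:-1, e:5; rest ⊤}
  B8: | IN=(all ⊤) | OUT=(all ⊤)
  B9: | IN=(all ⊤) | OUT=(all ⊤)

Merge at B4: IN[B4] = OUT[B3] = {a: ⊤, b: ⊤, c: ⊤, d: -2, e: ⊤, f: ⊤}
Applying B4's transfer function to that IN value gives OUT[B4] (row B4 above).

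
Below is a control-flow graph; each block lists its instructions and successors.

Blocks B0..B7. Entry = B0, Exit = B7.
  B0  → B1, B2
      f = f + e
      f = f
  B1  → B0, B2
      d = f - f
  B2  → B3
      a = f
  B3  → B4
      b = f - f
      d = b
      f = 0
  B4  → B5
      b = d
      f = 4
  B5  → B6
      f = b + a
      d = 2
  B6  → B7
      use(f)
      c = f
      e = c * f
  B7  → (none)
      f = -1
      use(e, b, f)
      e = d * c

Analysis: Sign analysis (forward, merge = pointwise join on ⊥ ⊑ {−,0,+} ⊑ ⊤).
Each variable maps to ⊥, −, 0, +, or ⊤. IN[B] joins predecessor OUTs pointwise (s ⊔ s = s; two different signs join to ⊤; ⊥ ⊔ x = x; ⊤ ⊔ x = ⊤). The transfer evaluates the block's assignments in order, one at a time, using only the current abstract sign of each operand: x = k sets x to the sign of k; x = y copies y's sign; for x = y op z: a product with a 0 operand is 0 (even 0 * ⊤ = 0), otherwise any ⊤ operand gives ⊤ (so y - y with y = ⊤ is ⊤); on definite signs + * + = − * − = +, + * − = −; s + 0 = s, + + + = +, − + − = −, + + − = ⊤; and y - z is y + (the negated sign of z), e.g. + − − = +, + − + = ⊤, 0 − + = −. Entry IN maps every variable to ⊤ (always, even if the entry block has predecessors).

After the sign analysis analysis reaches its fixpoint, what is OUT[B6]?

Answer: {a: ⊤, b: ⊤, c: ⊤, d: +, e: ⊤, f: ⊤}

Trace:
Converged values:
  B0:   IN=(all ⊤)   OUT=(all ⊤)
  B1:   IN=(all ⊤)   OUT=(all ⊤)
  B2:   IN=(all ⊤)   OUT=(all ⊤)
  B3:   IN=(all ⊤)   OUT={f:0; rest ⊤}
  B4:   IN={f:0; rest ⊤}   OUT={f:+; rest ⊤}
  B5:   IN={f:+; rest ⊤}   OUT={d:+; rest ⊤}
  B6:   IN={d:+; rest ⊤}   OUT={d:+; rest ⊤}
  B7:   IN={d:+; rest ⊤}   OUT={d:+, f:-; rest ⊤}

Merge at B6: IN[B6] = OUT[B5] = {a: ⊤, b: ⊤, c: ⊤, d: +, e: ⊤, f: ⊤}
Applying B6's transfer function to that IN value gives OUT[B6] (row B6 above).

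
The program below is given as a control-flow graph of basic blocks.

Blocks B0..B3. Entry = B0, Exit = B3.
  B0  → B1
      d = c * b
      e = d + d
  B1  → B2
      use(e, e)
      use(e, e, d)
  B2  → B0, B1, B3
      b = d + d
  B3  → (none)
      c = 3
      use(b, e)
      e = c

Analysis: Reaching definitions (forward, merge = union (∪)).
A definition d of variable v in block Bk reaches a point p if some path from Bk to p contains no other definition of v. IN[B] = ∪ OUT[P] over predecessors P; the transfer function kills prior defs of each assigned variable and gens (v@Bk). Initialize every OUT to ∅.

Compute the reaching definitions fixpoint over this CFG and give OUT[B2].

Converged values:
  B0:  IN={b@B2, d@B0, e@B0}  OUT={b@B2, d@B0, e@B0}
  B1:  IN={b@B2, d@B0, e@B0}  OUT={b@B2, d@B0, e@B0}
  B2:  IN={b@B2, d@B0, e@B0}  OUT={b@B2, d@B0, e@B0}
  B3:  IN={b@B2, d@B0, e@B0}  OUT={b@B2, c@B3, d@B0, e@B3}

Merge at B2: IN[B2] = OUT[B1] = {b@B2, d@B0, e@B0}
Applying B2's transfer function to that IN value gives OUT[B2] (row B2 above).

Answer: {b@B2, d@B0, e@B0}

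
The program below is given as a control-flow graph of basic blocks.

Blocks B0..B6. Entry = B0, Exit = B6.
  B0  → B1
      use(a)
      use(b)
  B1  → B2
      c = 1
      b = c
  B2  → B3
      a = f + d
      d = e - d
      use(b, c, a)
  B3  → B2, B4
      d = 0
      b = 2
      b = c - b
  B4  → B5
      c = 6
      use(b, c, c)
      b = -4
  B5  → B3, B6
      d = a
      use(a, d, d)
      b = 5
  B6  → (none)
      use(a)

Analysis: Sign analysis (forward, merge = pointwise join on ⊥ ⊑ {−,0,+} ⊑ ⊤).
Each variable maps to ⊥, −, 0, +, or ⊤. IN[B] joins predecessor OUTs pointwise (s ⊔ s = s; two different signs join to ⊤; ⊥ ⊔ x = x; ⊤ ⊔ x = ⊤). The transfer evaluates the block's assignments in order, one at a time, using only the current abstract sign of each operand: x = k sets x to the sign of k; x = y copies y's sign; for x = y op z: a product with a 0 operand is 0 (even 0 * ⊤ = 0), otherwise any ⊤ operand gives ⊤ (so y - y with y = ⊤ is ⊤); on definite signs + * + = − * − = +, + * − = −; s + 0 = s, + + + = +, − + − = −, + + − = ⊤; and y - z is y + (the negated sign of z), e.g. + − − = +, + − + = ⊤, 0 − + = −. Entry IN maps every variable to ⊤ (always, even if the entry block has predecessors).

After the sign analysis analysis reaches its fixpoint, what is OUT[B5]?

Per-block solution:
  B0: | IN=(all ⊤) | OUT=(all ⊤)
  B1: | IN=(all ⊤) | OUT={b:+, c:+; rest ⊤}
  B2: | IN={c:+; rest ⊤} | OUT={c:+; rest ⊤}
  B3: | IN={c:+; rest ⊤} | OUT={c:+, d:0; rest ⊤}
  B4: | IN={c:+, d:0; rest ⊤} | OUT={b:-, c:+, d:0; rest ⊤}
  B5: | IN={b:-, c:+, d:0; rest ⊤} | OUT={b:+, c:+; rest ⊤}
  B6: | IN={b:+, c:+; rest ⊤} | OUT={b:+, c:+; rest ⊤}

Merge at B5: IN[B5] = OUT[B4] = {a: ⊤, b: -, c: +, d: 0, e: ⊤, f: ⊤}
Applying B5's transfer function to that IN value gives OUT[B5] (row B5 above).

Answer: {a: ⊤, b: +, c: +, d: ⊤, e: ⊤, f: ⊤}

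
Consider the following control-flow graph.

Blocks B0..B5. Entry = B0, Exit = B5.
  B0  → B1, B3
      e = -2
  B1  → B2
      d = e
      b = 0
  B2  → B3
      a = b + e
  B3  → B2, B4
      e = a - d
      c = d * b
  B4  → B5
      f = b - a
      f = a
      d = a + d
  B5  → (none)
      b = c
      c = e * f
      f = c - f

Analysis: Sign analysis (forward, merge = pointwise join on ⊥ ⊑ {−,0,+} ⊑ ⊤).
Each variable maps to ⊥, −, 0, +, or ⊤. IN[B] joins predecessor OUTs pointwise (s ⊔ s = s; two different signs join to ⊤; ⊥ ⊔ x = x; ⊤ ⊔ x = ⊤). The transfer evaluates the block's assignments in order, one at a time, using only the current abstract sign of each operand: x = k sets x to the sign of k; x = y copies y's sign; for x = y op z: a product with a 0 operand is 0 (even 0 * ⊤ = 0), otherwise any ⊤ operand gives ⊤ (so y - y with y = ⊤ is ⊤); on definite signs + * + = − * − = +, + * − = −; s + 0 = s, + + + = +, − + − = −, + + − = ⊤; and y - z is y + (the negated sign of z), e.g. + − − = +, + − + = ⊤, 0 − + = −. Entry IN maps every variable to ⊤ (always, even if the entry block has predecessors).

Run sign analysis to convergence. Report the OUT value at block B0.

Answer: {a: ⊤, b: ⊤, c: ⊤, d: ⊤, e: -, f: ⊤}

Derivation:
Per-block solution:
  B0:  IN=(all ⊤)  OUT={e:-; rest ⊤}
  B1:  IN={e:-; rest ⊤}  OUT={b:0, d:-, e:-; rest ⊤}
  B2:  IN=(all ⊤)  OUT=(all ⊤)
  B3:  IN=(all ⊤)  OUT=(all ⊤)
  B4:  IN=(all ⊤)  OUT=(all ⊤)
  B5:  IN=(all ⊤)  OUT=(all ⊤)

B0 is the boundary node: IN[B0] = {a: ⊤, b: ⊤, c: ⊤, d: ⊤, e: ⊤, f: ⊤}
Applying B0's transfer function to that IN value gives OUT[B0] (row B0 above).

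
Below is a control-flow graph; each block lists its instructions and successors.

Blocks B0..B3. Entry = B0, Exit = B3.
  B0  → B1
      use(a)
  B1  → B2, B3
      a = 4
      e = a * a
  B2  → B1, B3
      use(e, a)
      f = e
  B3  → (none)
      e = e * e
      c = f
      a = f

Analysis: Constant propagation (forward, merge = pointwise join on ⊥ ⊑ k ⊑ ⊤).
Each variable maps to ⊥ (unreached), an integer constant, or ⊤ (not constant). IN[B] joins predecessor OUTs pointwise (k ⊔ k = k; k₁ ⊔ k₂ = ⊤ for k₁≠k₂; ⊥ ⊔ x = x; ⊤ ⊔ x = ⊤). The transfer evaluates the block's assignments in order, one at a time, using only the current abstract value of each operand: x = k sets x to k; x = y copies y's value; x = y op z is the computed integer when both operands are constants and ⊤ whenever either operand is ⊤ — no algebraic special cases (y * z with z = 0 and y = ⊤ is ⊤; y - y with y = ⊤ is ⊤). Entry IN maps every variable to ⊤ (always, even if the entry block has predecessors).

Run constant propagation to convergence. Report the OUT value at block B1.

Converged values:
  B0:  IN=(all ⊤)  OUT=(all ⊤)
  B1:  IN=(all ⊤)  OUT={a:4, e:16; rest ⊤}
  B2:  IN={a:4, e:16; rest ⊤}  OUT={a:4, e:16, f:16; rest ⊤}
  B3:  IN={a:4, e:16; rest ⊤}  OUT={e:256; rest ⊤}

Merge at B1: IN[B1] = OUT[B0] ⊔ OUT[B2] = {a: ⊤, b: ⊤, c: ⊤, d: ⊤, e: ⊤, f: ⊤}
Applying B1's transfer function to that IN value gives OUT[B1] (row B1 above).

Answer: {a: 4, b: ⊤, c: ⊤, d: ⊤, e: 16, f: ⊤}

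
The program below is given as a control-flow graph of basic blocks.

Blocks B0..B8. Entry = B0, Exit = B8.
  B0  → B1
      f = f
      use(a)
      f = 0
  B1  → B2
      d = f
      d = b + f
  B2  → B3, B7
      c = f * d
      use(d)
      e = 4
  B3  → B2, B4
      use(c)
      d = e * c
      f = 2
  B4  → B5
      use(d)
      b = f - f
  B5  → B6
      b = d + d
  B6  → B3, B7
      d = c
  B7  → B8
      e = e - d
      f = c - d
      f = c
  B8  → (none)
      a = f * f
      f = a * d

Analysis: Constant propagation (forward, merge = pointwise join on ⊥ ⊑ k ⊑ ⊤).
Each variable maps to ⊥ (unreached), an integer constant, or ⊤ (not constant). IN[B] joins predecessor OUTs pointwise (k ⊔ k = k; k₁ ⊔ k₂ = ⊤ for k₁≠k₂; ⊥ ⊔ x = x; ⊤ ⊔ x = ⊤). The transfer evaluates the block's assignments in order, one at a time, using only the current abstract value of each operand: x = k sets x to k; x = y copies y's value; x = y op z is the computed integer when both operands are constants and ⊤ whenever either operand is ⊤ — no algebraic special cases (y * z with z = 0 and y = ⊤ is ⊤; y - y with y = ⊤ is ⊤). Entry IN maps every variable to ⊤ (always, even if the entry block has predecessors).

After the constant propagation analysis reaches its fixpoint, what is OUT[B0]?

Answer: {a: ⊤, b: ⊤, c: ⊤, d: ⊤, e: ⊤, f: 0}

Derivation:
Converged values:
  B0:  IN=(all ⊤)  OUT={f:0; rest ⊤}
  B1:  IN={f:0; rest ⊤}  OUT={f:0; rest ⊤}
  B2:  IN=(all ⊤)  OUT={e:4; rest ⊤}
  B3:  IN={e:4; rest ⊤}  OUT={e:4, f:2; rest ⊤}
  B4:  IN={e:4, f:2; rest ⊤}  OUT={b:0, e:4, f:2; rest ⊤}
  B5:  IN={b:0, e:4, f:2; rest ⊤}  OUT={e:4, f:2; rest ⊤}
  B6:  IN={e:4, f:2; rest ⊤}  OUT={e:4, f:2; rest ⊤}
  B7:  IN={e:4; rest ⊤}  OUT=(all ⊤)
  B8:  IN=(all ⊤)  OUT=(all ⊤)

B0 is the boundary node: IN[B0] = {a: ⊤, b: ⊤, c: ⊤, d: ⊤, e: ⊤, f: ⊤}
Applying B0's transfer function to that IN value gives OUT[B0] (row B0 above).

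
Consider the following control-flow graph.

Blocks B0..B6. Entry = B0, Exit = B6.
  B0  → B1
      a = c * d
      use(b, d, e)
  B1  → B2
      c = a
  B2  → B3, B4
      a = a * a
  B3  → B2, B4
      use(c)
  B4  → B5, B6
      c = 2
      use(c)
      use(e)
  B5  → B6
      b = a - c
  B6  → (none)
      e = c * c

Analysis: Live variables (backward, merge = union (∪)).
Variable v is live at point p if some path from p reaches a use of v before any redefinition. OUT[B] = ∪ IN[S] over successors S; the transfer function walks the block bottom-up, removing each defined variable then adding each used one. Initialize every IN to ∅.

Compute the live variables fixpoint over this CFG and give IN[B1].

Answer: {a, e}

Working:
Per-block solution:
  B0:   IN={b, c, d, e}   OUT={a, e}
  B1:   IN={a, e}   OUT={a, c, e}
  B2:   IN={a, c, e}   OUT={a, c, e}
  B3:   IN={a, c, e}   OUT={a, c, e}
  B4:   IN={a, e}   OUT={a, c}
  B5:   IN={a, c}   OUT={c}
  B6:   IN={c}   OUT={}

Merge at B1: OUT[B1] = IN[B2] = {a, c, e}
Applying B1's transfer function to that OUT value gives IN[B1] (row B1 above).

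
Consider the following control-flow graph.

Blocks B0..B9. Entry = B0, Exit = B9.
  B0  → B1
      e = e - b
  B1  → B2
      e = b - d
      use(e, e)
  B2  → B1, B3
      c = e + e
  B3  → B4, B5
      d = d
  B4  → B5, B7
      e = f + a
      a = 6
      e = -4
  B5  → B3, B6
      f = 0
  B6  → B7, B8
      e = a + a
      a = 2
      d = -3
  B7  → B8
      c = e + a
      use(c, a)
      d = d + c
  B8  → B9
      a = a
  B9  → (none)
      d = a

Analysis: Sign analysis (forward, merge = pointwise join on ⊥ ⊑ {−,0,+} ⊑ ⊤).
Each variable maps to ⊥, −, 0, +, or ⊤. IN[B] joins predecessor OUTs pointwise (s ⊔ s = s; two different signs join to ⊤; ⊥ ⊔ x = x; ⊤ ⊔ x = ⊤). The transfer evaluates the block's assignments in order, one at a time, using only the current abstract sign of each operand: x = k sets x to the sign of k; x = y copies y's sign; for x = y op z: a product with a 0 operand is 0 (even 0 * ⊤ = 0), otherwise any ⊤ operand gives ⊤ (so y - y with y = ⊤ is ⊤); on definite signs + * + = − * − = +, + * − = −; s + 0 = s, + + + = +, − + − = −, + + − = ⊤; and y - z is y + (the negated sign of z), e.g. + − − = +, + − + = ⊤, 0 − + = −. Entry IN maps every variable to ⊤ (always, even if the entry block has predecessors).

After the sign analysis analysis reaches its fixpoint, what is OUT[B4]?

Converged values:
  B0:  IN=(all ⊤)  OUT=(all ⊤)
  B1:  IN=(all ⊤)  OUT=(all ⊤)
  B2:  IN=(all ⊤)  OUT=(all ⊤)
  B3:  IN=(all ⊤)  OUT=(all ⊤)
  B4:  IN=(all ⊤)  OUT={a:+, e:-; rest ⊤}
  B5:  IN=(all ⊤)  OUT={f:0; rest ⊤}
  B6:  IN={f:0; rest ⊤}  OUT={a:+, d:-, f:0; rest ⊤}
  B7:  IN={a:+; rest ⊤}  OUT={a:+; rest ⊤}
  B8:  IN={a:+; rest ⊤}  OUT={a:+; rest ⊤}
  B9:  IN={a:+; rest ⊤}  OUT={a:+, d:+; rest ⊤}

Merge at B4: IN[B4] = OUT[B3] = {a: ⊤, b: ⊤, c: ⊤, d: ⊤, e: ⊤, f: ⊤}
Applying B4's transfer function to that IN value gives OUT[B4] (row B4 above).

Answer: {a: +, b: ⊤, c: ⊤, d: ⊤, e: -, f: ⊤}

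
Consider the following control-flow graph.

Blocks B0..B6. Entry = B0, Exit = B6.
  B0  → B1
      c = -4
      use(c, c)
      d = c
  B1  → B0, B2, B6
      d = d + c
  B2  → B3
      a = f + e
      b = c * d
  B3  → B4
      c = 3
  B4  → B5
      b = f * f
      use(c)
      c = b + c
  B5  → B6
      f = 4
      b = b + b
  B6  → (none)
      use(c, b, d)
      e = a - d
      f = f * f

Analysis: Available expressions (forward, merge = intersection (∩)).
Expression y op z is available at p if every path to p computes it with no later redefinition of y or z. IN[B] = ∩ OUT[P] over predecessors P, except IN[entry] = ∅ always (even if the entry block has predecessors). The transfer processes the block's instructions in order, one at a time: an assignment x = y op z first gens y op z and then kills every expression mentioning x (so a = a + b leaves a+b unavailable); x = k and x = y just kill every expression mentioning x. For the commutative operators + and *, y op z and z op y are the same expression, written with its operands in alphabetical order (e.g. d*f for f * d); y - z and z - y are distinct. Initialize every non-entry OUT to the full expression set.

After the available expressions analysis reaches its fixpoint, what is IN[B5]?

Answer: {e+f, f*f}

Working:
Per-block solution:
  B0:  IN={}  OUT={}
  B1:  IN={}  OUT={}
  B2:  IN={}  OUT={c*d, e+f}
  B3:  IN={c*d, e+f}  OUT={e+f}
  B4:  IN={e+f}  OUT={e+f, f*f}
  B5:  IN={e+f, f*f}  OUT={}
  B6:  IN={}  OUT={a-d}

Merge at B5: IN[B5] = OUT[B4] = {e+f, f*f}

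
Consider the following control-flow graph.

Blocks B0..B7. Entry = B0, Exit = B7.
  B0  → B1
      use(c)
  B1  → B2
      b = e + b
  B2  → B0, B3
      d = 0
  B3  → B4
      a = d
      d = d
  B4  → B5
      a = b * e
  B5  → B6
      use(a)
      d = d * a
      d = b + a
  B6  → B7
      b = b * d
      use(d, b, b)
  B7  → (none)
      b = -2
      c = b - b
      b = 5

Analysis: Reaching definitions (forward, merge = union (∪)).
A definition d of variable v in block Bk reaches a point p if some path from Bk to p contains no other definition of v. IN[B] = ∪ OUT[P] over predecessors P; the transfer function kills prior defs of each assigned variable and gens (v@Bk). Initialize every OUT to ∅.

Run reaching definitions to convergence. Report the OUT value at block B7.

Answer: {a@B4, b@B7, c@B7, d@B5}

Trace:
Converged values:
  B0:  IN={b@B1, d@B2}  OUT={b@B1, d@B2}
  B1:  IN={b@B1, d@B2}  OUT={b@B1, d@B2}
  B2:  IN={b@B1, d@B2}  OUT={b@B1, d@B2}
  B3:  IN={b@B1, d@B2}  OUT={a@B3, b@B1, d@B3}
  B4:  IN={a@B3, b@B1, d@B3}  OUT={a@B4, b@B1, d@B3}
  B5:  IN={a@B4, b@B1, d@B3}  OUT={a@B4, b@B1, d@B5}
  B6:  IN={a@B4, b@B1, d@B5}  OUT={a@B4, b@B6, d@B5}
  B7:  IN={a@B4, b@B6, d@B5}  OUT={a@B4, b@B7, c@B7, d@B5}

Merge at B7: IN[B7] = OUT[B6] = {a@B4, b@B6, d@B5}
Applying B7's transfer function to that IN value gives OUT[B7] (row B7 above).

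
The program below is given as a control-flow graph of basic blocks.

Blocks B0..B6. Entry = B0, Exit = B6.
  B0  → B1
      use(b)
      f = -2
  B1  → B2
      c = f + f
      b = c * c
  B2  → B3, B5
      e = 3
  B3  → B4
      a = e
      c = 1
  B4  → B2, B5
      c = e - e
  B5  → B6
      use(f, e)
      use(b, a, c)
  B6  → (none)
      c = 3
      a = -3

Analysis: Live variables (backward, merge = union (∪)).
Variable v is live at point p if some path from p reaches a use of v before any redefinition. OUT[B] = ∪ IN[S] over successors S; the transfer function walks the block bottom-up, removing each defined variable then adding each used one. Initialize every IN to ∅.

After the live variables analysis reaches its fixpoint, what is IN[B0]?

Answer: {a, b}

Trace:
Converged values:
  B0: | IN={a, b} | OUT={a, f}
  B1: | IN={a, f} | OUT={a, b, c, f}
  B2: | IN={a, b, c, f} | OUT={a, b, c, e, f}
  B3: | IN={b, e, f} | OUT={a, b, e, f}
  B4: | IN={a, b, e, f} | OUT={a, b, c, e, f}
  B5: | IN={a, b, c, e, f} | OUT={}
  B6: | IN={} | OUT={}

Merge at B0: OUT[B0] = IN[B1] = {a, f}
Applying B0's transfer function to that OUT value gives IN[B0] (row B0 above).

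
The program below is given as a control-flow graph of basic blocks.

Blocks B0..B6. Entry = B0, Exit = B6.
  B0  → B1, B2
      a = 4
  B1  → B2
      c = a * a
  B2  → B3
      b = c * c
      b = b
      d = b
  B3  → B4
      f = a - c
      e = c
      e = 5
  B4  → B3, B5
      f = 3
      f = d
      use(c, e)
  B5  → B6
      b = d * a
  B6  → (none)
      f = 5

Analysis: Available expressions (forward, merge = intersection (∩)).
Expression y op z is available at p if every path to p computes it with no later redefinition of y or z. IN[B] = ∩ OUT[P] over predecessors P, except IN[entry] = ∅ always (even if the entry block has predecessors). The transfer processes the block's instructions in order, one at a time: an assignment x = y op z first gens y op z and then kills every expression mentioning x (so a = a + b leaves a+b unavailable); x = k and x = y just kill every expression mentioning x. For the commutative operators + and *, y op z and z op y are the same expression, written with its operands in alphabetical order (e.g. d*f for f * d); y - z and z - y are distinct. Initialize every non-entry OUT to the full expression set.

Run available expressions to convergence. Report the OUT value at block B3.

Converged values:
  B0:  IN={}  OUT={}
  B1:  IN={}  OUT={a*a}
  B2:  IN={}  OUT={c*c}
  B3:  IN={c*c}  OUT={a-c, c*c}
  B4:  IN={a-c, c*c}  OUT={a-c, c*c}
  B5:  IN={a-c, c*c}  OUT={a*d, a-c, c*c}
  B6:  IN={a*d, a-c, c*c}  OUT={a*d, a-c, c*c}

Merge at B3: IN[B3] = OUT[B2] ∩ OUT[B4] = {c*c}
Applying B3's transfer function to that IN value gives OUT[B3] (row B3 above).

Answer: {a-c, c*c}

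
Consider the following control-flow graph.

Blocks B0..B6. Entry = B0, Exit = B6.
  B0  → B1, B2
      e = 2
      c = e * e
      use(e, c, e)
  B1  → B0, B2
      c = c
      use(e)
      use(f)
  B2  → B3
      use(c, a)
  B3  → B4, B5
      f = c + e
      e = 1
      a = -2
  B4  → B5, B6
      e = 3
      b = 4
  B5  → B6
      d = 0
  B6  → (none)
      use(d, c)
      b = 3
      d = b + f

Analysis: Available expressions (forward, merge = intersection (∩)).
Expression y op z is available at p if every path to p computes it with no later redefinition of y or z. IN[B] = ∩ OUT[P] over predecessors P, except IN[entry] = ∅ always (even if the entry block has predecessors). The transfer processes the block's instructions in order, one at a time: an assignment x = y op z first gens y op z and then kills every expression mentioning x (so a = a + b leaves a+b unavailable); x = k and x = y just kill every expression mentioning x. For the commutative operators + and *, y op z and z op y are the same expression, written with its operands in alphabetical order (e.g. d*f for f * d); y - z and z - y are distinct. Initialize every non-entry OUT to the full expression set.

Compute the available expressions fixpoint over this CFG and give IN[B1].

Fixpoint table:
  B0:   IN={}   OUT={e*e}
  B1:   IN={e*e}   OUT={e*e}
  B2:   IN={e*e}   OUT={e*e}
  B3:   IN={e*e}   OUT={}
  B4:   IN={}   OUT={}
  B5:   IN={}   OUT={}
  B6:   IN={}   OUT={b+f}

Merge at B1: IN[B1] = OUT[B0] = {e*e}

Answer: {e*e}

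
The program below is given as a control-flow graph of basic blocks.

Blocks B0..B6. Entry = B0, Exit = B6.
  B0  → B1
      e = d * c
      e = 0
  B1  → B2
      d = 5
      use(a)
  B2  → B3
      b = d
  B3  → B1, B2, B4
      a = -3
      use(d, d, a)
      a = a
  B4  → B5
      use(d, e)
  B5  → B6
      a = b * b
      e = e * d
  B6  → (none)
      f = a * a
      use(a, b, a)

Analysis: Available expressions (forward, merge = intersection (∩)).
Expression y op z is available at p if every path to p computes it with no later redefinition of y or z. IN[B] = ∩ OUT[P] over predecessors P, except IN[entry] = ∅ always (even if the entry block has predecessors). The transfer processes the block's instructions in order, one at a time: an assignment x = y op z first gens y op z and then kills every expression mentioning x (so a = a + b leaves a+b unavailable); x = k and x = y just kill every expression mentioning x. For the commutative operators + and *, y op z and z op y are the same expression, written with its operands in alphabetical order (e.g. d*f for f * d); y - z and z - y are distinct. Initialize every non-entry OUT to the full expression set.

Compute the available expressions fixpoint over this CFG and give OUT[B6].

Answer: {a*a, b*b}

Derivation:
Per-block solution:
  B0:   IN={}   OUT={c*d}
  B1:   IN={}   OUT={}
  B2:   IN={}   OUT={}
  B3:   IN={}   OUT={}
  B4:   IN={}   OUT={}
  B5:   IN={}   OUT={b*b}
  B6:   IN={b*b}   OUT={a*a, b*b}

Merge at B6: IN[B6] = OUT[B5] = {b*b}
Applying B6's transfer function to that IN value gives OUT[B6] (row B6 above).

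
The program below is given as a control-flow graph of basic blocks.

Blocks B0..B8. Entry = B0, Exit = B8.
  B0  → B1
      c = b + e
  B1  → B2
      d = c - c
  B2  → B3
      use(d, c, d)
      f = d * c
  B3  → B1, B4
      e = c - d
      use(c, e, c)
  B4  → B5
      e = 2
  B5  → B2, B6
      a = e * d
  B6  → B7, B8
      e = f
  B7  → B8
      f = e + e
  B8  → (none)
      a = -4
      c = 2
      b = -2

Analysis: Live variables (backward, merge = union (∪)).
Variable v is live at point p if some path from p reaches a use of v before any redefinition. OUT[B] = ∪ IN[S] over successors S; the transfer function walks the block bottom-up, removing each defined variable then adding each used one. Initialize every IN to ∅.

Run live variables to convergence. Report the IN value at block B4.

Per-block solution:
  B0: | IN={b, e} | OUT={c}
  B1: | IN={c} | OUT={c, d}
  B2: | IN={c, d} | OUT={c, d, f}
  B3: | IN={c, d, f} | OUT={c, d, f}
  B4: | IN={c, d, f} | OUT={c, d, e, f}
  B5: | IN={c, d, e, f} | OUT={c, d, f}
  B6: | IN={f} | OUT={e}
  B7: | IN={e} | OUT={}
  B8: | IN={} | OUT={}

Merge at B4: OUT[B4] = IN[B5] = {c, d, e, f}
Applying B4's transfer function to that OUT value gives IN[B4] (row B4 above).

Answer: {c, d, f}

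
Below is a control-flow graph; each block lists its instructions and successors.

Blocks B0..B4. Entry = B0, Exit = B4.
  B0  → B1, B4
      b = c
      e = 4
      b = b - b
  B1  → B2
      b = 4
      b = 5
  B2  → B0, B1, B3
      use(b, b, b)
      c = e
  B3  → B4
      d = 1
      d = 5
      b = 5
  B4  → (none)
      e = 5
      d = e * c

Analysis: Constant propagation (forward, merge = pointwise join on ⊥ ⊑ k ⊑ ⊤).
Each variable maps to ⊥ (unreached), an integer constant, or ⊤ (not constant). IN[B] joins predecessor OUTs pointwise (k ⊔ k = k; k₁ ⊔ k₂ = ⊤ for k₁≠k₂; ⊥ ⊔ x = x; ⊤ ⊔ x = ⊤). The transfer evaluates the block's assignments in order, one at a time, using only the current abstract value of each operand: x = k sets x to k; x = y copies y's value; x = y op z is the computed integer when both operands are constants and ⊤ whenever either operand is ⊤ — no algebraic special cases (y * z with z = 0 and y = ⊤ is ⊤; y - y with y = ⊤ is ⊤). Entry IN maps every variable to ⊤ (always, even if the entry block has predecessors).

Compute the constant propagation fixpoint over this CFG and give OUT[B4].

Answer: {a: ⊤, b: ⊤, c: ⊤, d: ⊤, e: 5, f: ⊤}

Trace:
Converged values:
  B0:  IN=(all ⊤)  OUT={e:4; rest ⊤}
  B1:  IN={e:4; rest ⊤}  OUT={b:5, e:4; rest ⊤}
  B2:  IN={b:5, e:4; rest ⊤}  OUT={b:5, c:4, e:4; rest ⊤}
  B3:  IN={b:5, c:4, e:4; rest ⊤}  OUT={b:5, c:4, d:5, e:4; rest ⊤}
  B4:  IN={e:4; rest ⊤}  OUT={e:5; rest ⊤}

Merge at B4: IN[B4] = OUT[B0] ⊔ OUT[B3] = {a: ⊤, b: ⊤, c: ⊤, d: ⊤, e: 4, f: ⊤}
Applying B4's transfer function to that IN value gives OUT[B4] (row B4 above).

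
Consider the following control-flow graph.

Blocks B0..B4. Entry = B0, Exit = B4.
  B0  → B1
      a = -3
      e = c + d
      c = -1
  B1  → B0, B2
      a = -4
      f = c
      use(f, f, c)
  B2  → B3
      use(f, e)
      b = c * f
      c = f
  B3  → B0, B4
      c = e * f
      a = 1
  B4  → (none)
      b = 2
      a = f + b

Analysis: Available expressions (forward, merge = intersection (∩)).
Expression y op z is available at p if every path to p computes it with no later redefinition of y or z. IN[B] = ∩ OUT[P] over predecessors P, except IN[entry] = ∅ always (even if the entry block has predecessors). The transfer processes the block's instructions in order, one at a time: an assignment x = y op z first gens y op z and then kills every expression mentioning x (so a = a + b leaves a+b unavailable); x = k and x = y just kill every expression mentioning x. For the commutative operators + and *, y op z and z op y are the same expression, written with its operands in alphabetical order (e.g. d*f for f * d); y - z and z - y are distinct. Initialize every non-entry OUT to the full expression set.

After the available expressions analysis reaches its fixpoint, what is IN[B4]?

Per-block solution:
  B0:   IN={}   OUT={}
  B1:   IN={}   OUT={}
  B2:   IN={}   OUT={}
  B3:   IN={}   OUT={e*f}
  B4:   IN={e*f}   OUT={b+f, e*f}

Merge at B4: IN[B4] = OUT[B3] = {e*f}

Answer: {e*f}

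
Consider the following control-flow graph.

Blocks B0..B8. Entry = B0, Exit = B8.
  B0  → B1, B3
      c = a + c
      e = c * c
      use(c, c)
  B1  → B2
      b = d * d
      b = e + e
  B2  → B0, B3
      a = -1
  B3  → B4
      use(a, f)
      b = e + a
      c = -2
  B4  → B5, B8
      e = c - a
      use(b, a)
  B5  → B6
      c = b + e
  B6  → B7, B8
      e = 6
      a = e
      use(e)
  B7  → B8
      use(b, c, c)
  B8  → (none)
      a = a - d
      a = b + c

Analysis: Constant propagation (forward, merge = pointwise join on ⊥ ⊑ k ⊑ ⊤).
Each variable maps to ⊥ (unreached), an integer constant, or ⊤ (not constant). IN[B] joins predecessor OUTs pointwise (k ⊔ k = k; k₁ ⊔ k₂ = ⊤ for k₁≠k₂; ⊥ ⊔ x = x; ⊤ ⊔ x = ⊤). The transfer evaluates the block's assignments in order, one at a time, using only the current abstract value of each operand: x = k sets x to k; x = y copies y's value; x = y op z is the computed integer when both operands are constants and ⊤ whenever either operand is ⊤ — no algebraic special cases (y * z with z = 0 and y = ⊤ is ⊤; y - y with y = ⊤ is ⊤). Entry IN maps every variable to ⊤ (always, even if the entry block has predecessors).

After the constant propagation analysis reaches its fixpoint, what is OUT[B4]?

Per-block solution:
  B0:   IN=(all ⊤)   OUT=(all ⊤)
  B1:   IN=(all ⊤)   OUT=(all ⊤)
  B2:   IN=(all ⊤)   OUT={a:-1; rest ⊤}
  B3:   IN=(all ⊤)   OUT={c:-2; rest ⊤}
  B4:   IN={c:-2; rest ⊤}   OUT={c:-2; rest ⊤}
  B5:   IN={c:-2; rest ⊤}   OUT=(all ⊤)
  B6:   IN=(all ⊤)   OUT={a:6, e:6; rest ⊤}
  B7:   IN={a:6, e:6; rest ⊤}   OUT={a:6, e:6; rest ⊤}
  B8:   IN=(all ⊤)   OUT=(all ⊤)

Merge at B4: IN[B4] = OUT[B3] = {a: ⊤, b: ⊤, c: -2, d: ⊤, e: ⊤, f: ⊤}
Applying B4's transfer function to that IN value gives OUT[B4] (row B4 above).

Answer: {a: ⊤, b: ⊤, c: -2, d: ⊤, e: ⊤, f: ⊤}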